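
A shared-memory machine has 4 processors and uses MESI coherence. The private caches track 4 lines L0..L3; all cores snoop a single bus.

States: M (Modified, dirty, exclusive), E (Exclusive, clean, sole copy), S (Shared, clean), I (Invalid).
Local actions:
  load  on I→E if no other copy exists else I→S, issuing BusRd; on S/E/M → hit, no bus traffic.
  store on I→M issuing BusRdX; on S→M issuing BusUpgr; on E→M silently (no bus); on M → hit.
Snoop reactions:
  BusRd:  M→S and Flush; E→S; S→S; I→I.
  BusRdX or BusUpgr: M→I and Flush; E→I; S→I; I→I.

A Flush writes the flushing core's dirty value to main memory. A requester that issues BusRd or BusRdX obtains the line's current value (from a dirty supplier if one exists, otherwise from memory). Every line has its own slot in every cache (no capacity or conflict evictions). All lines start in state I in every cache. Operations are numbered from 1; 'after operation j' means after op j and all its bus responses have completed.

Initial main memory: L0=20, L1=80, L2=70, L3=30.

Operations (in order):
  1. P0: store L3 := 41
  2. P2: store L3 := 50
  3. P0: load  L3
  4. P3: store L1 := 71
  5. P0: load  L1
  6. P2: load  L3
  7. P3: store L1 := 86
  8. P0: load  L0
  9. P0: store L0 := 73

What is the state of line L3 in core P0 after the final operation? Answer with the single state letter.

[1] P0: store L3 := 41 | P0:M(41), P1:I, P2:I, P3:I | bus: BusRdX
[2] P2: store L3 := 50 | P0:I, P1:I, P2:M(50), P3:I | bus: BusRdX,Flush
[3] P0: load  L3 | P0:S(50), P1:I, P2:S(50), P3:I | bus: BusRd,Flush
[4] P3: store L1 := 71 | P0:I, P1:I, P2:I, P3:M(71) | bus: BusRdX
[5] P0: load  L1 | P0:S(71), P1:I, P2:I, P3:S(71) | bus: BusRd,Flush
[6] P2: load  L3 | P0:S(50), P1:I, P2:S(50), P3:I | bus: none
[7] P3: store L1 := 86 | P0:I, P1:I, P2:I, P3:M(86) | bus: BusUpgr
[8] P0: load  L0 | P0:E(20), P1:I, P2:I, P3:I | bus: BusRd
[9] P0: store L0 := 73 | P0:M(73), P1:I, P2:I, P3:I | bus: none

state = S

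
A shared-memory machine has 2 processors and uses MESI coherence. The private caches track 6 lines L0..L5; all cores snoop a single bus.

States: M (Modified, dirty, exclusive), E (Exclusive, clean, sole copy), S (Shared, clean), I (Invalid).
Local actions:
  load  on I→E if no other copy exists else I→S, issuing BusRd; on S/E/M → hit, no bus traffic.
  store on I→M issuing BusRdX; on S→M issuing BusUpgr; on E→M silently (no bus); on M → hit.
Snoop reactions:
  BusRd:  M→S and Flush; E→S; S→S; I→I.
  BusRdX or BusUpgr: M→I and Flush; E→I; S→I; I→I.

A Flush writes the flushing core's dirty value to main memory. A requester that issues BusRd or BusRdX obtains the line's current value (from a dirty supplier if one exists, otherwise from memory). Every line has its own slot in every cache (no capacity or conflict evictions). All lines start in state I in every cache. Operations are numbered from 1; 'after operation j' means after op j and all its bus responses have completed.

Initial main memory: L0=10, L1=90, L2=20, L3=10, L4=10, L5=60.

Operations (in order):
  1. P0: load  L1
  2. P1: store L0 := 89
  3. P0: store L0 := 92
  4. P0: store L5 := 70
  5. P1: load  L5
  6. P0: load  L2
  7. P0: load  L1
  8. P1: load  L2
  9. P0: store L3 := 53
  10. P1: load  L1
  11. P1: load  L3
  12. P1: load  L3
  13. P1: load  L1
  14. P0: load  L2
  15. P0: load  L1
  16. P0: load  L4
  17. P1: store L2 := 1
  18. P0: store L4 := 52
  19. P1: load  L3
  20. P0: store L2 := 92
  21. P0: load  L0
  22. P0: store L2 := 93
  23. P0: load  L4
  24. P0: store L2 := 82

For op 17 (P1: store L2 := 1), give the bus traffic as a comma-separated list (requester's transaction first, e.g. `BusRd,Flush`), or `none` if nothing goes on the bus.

1. P0: load  L1  bus=[BusRd]  L1: P0=E P1=I  mem[L1]=90
2. P1: store L0 := 89  bus=[BusRdX]  L0: P0=I P1=M  mem[L0]=10
3. P0: store L0 := 92  bus=[BusRdX,Flush]  L0: P0=M P1=I  mem[L0]=89
4. P0: store L5 := 70  bus=[BusRdX]  L5: P0=M P1=I  mem[L5]=60
5. P1: load  L5  bus=[BusRd,Flush]  L5: P0=S P1=S  mem[L5]=70
6. P0: load  L2  bus=[BusRd]  L2: P0=E P1=I  mem[L2]=20
7. P0: load  L1  bus=[-]  L1: P0=E P1=I  mem[L1]=90
8. P1: load  L2  bus=[BusRd]  L2: P0=S P1=S  mem[L2]=20
9. P0: store L3 := 53  bus=[BusRdX]  L3: P0=M P1=I  mem[L3]=10
10. P1: load  L1  bus=[BusRd]  L1: P0=S P1=S  mem[L1]=90
11. P1: load  L3  bus=[BusRd,Flush]  L3: P0=S P1=S  mem[L3]=53
12. P1: load  L3  bus=[-]  L3: P0=S P1=S  mem[L3]=53
13. P1: load  L1  bus=[-]  L1: P0=S P1=S  mem[L1]=90
14. P0: load  L2  bus=[-]  L2: P0=S P1=S  mem[L2]=20
15. P0: load  L1  bus=[-]  L1: P0=S P1=S  mem[L1]=90
16. P0: load  L4  bus=[BusRd]  L4: P0=E P1=I  mem[L4]=10
17. P1: store L2 := 1  bus=[BusUpgr]  L2: P0=I P1=M  mem[L2]=20
18. P0: store L4 := 52  bus=[-]  L4: P0=M P1=I  mem[L4]=10
19. P1: load  L3  bus=[-]  L3: P0=S P1=S  mem[L3]=53
20. P0: store L2 := 92  bus=[BusRdX,Flush]  L2: P0=M P1=I  mem[L2]=1
21. P0: load  L0  bus=[-]  L0: P0=M P1=I  mem[L0]=89
22. P0: store L2 := 93  bus=[-]  L2: P0=M P1=I  mem[L2]=1
23. P0: load  L4  bus=[-]  L4: P0=M P1=I  mem[L4]=10
24. P0: store L2 := 82  bus=[-]  L2: P0=M P1=I  mem[L2]=1

bus = BusUpgr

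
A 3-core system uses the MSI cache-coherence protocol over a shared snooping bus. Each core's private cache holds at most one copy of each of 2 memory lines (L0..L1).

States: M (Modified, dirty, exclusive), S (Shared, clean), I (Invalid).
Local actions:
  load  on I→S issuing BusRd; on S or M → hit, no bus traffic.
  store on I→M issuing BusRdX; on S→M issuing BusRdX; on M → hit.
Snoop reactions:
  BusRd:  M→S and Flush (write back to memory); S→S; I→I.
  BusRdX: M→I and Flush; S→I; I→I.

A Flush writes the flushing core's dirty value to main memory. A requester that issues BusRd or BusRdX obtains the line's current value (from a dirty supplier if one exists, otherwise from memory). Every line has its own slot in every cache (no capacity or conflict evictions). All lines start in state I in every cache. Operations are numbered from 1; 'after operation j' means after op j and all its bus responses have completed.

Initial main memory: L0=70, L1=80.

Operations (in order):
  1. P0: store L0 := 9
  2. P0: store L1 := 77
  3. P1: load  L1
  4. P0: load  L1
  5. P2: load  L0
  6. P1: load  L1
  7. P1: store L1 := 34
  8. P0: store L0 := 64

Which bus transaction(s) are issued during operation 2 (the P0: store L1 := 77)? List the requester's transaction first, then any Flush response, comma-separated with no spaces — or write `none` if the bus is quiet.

bus = BusRdX

[1] P0: store L0 := 9 | P0:M(9), P1:I, P2:I | bus: BusRdX
[2] P0: store L1 := 77 | P0:M(77), P1:I, P2:I | bus: BusRdX
[3] P1: load  L1 | P0:S(77), P1:S(77), P2:I | bus: BusRd,Flush
[4] P0: load  L1 | P0:S(77), P1:S(77), P2:I | bus: none
[5] P2: load  L0 | P0:S(9), P1:I, P2:S(9) | bus: BusRd,Flush
[6] P1: load  L1 | P0:S(77), P1:S(77), P2:I | bus: none
[7] P1: store L1 := 34 | P0:I, P1:M(34), P2:I | bus: BusRdX
[8] P0: store L0 := 64 | P0:M(64), P1:I, P2:I | bus: BusRdX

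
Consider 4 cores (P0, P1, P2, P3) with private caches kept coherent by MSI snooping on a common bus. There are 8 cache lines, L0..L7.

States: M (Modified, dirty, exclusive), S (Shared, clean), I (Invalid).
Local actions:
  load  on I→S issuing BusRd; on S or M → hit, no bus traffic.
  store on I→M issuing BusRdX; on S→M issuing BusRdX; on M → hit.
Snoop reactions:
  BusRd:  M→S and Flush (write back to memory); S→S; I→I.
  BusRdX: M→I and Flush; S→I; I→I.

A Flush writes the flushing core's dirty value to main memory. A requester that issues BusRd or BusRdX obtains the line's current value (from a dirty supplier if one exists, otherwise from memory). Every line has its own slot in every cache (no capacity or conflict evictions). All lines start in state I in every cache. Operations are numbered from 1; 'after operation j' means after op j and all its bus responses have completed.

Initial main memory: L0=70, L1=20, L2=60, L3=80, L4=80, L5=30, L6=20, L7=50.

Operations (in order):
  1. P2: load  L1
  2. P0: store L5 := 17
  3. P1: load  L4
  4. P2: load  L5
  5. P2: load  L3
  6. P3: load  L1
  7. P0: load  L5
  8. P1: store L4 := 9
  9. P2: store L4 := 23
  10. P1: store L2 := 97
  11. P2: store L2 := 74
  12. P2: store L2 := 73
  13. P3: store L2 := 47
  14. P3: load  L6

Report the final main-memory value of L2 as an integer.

memory[L2] = 73

  op1 P2: load  L1 → I/I/S/I on L1; bus BusRd; mem=20
  op2 P0: store L5 := 17 → M/I/I/I on L5; bus BusRdX; mem=30
  op3 P1: load  L4 → I/S/I/I on L4; bus BusRd; mem=80
  op4 P2: load  L5 → S/I/S/I on L5; bus BusRd Flush; mem=17
  op5 P2: load  L3 → I/I/S/I on L3; bus BusRd; mem=80
  op6 P3: load  L1 → I/I/S/S on L1; bus BusRd; mem=20
  op7 P0: load  L5 → S/I/S/I on L5; bus (none); mem=17
  op8 P1: store L4 := 9 → I/M/I/I on L4; bus BusRdX; mem=80
  op9 P2: store L4 := 23 → I/I/M/I on L4; bus BusRdX Flush; mem=9
  op10 P1: store L2 := 97 → I/M/I/I on L2; bus BusRdX; mem=60
  op11 P2: store L2 := 74 → I/I/M/I on L2; bus BusRdX Flush; mem=97
  op12 P2: store L2 := 73 → I/I/M/I on L2; bus (none); mem=97
  op13 P3: store L2 := 47 → I/I/I/M on L2; bus BusRdX Flush; mem=73
  op14 P3: load  L6 → I/I/I/S on L6; bus BusRd; mem=20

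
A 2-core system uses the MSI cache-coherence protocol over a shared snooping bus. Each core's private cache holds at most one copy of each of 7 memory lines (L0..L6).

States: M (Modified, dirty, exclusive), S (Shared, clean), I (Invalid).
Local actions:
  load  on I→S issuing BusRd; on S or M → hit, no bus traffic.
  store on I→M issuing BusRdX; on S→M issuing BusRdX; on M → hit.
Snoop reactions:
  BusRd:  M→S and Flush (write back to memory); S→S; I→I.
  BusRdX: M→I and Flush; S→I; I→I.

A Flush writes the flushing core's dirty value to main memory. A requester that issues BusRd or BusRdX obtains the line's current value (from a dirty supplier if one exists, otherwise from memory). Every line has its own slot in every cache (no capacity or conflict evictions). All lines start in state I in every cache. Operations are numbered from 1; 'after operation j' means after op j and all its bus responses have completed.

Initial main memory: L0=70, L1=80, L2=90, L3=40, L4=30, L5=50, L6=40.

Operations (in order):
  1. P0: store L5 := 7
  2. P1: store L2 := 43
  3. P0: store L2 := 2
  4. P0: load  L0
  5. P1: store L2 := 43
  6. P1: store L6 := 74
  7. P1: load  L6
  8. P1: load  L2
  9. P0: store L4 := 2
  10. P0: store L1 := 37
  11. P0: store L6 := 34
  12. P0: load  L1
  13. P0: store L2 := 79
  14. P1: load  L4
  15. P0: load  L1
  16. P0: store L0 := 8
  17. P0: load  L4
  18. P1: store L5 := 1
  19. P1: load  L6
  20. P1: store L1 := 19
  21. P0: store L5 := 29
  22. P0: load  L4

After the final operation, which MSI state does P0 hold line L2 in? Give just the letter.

state = M

1. P0: store L5 := 7  bus=[BusRdX]  L5: P0=M P1=I  mem[L5]=50
2. P1: store L2 := 43  bus=[BusRdX]  L2: P0=I P1=M  mem[L2]=90
3. P0: store L2 := 2  bus=[BusRdX,Flush]  L2: P0=M P1=I  mem[L2]=43
4. P0: load  L0  bus=[BusRd]  L0: P0=S P1=I  mem[L0]=70
5. P1: store L2 := 43  bus=[BusRdX,Flush]  L2: P0=I P1=M  mem[L2]=2
6. P1: store L6 := 74  bus=[BusRdX]  L6: P0=I P1=M  mem[L6]=40
7. P1: load  L6  bus=[-]  L6: P0=I P1=M  mem[L6]=40
8. P1: load  L2  bus=[-]  L2: P0=I P1=M  mem[L2]=2
9. P0: store L4 := 2  bus=[BusRdX]  L4: P0=M P1=I  mem[L4]=30
10. P0: store L1 := 37  bus=[BusRdX]  L1: P0=M P1=I  mem[L1]=80
11. P0: store L6 := 34  bus=[BusRdX,Flush]  L6: P0=M P1=I  mem[L6]=74
12. P0: load  L1  bus=[-]  L1: P0=M P1=I  mem[L1]=80
13. P0: store L2 := 79  bus=[BusRdX,Flush]  L2: P0=M P1=I  mem[L2]=43
14. P1: load  L4  bus=[BusRd,Flush]  L4: P0=S P1=S  mem[L4]=2
15. P0: load  L1  bus=[-]  L1: P0=M P1=I  mem[L1]=80
16. P0: store L0 := 8  bus=[BusRdX]  L0: P0=M P1=I  mem[L0]=70
17. P0: load  L4  bus=[-]  L4: P0=S P1=S  mem[L4]=2
18. P1: store L5 := 1  bus=[BusRdX,Flush]  L5: P0=I P1=M  mem[L5]=7
19. P1: load  L6  bus=[BusRd,Flush]  L6: P0=S P1=S  mem[L6]=34
20. P1: store L1 := 19  bus=[BusRdX,Flush]  L1: P0=I P1=M  mem[L1]=37
21. P0: store L5 := 29  bus=[BusRdX,Flush]  L5: P0=M P1=I  mem[L5]=1
22. P0: load  L4  bus=[-]  L4: P0=S P1=S  mem[L4]=2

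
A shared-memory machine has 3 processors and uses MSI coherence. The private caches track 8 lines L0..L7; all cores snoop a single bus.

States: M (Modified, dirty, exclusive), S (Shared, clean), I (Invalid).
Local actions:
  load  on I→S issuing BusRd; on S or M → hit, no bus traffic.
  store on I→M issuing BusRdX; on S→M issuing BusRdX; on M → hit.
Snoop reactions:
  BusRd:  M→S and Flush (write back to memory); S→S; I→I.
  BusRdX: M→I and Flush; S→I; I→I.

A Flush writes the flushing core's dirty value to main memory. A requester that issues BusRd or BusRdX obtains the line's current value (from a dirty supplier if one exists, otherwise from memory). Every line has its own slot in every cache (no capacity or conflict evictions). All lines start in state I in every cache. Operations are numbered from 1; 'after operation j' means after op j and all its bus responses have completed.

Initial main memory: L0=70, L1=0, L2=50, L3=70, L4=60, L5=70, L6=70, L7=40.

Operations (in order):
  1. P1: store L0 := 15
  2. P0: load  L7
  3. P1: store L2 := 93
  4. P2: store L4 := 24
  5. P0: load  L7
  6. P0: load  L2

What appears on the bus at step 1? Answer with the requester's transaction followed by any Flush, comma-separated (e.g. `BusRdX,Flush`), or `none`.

[1] P1: store L0 := 15 | P0:I, P1:M(15), P2:I | bus: BusRdX
[2] P0: load  L7 | P0:S(40), P1:I, P2:I | bus: BusRd
[3] P1: store L2 := 93 | P0:I, P1:M(93), P2:I | bus: BusRdX
[4] P2: store L4 := 24 | P0:I, P1:I, P2:M(24) | bus: BusRdX
[5] P0: load  L7 | P0:S(40), P1:I, P2:I | bus: none
[6] P0: load  L2 | P0:S(93), P1:S(93), P2:I | bus: BusRd,Flush

bus = BusRdX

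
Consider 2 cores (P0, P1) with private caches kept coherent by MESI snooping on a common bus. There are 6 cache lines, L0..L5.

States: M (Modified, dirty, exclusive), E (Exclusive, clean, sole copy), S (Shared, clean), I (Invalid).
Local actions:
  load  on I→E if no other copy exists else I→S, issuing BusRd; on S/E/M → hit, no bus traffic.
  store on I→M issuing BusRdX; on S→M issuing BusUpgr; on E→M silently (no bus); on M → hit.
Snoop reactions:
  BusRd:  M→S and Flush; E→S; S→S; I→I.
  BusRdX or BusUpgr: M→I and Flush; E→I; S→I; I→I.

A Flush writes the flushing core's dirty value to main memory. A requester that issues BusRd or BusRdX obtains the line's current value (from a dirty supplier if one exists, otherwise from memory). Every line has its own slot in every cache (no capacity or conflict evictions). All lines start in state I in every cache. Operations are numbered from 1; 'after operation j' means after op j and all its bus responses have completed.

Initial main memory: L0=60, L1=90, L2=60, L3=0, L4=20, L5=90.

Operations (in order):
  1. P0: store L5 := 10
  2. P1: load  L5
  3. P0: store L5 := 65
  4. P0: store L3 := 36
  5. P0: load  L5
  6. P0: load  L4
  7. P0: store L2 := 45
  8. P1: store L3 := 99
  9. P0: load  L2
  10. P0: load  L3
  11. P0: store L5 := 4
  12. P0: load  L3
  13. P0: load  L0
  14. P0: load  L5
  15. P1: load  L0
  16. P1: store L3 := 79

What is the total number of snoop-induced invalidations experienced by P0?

invalidations = 2

  op1 P0: store L5 := 10 → M/I on L5; bus BusRdX; mem=90
  op2 P1: load  L5 → S/S on L5; bus BusRd Flush; mem=10
  op3 P0: store L5 := 65 → M/I on L5; bus BusUpgr; mem=10
  op4 P0: store L3 := 36 → M/I on L3; bus BusRdX; mem=0
  op5 P0: load  L5 → M/I on L5; bus (none); mem=10
  op6 P0: load  L4 → E/I on L4; bus BusRd; mem=20
  op7 P0: store L2 := 45 → M/I on L2; bus BusRdX; mem=60
  op8 P1: store L3 := 99 → I/M on L3; bus BusRdX Flush; mem=36
  op9 P0: load  L2 → M/I on L2; bus (none); mem=60
  op10 P0: load  L3 → S/S on L3; bus BusRd Flush; mem=99
  op11 P0: store L5 := 4 → M/I on L5; bus (none); mem=10
  op12 P0: load  L3 → S/S on L3; bus (none); mem=99
  op13 P0: load  L0 → E/I on L0; bus BusRd; mem=60
  op14 P0: load  L5 → M/I on L5; bus (none); mem=10
  op15 P1: load  L0 → S/S on L0; bus BusRd; mem=60
  op16 P1: store L3 := 79 → I/M on L3; bus BusUpgr; mem=99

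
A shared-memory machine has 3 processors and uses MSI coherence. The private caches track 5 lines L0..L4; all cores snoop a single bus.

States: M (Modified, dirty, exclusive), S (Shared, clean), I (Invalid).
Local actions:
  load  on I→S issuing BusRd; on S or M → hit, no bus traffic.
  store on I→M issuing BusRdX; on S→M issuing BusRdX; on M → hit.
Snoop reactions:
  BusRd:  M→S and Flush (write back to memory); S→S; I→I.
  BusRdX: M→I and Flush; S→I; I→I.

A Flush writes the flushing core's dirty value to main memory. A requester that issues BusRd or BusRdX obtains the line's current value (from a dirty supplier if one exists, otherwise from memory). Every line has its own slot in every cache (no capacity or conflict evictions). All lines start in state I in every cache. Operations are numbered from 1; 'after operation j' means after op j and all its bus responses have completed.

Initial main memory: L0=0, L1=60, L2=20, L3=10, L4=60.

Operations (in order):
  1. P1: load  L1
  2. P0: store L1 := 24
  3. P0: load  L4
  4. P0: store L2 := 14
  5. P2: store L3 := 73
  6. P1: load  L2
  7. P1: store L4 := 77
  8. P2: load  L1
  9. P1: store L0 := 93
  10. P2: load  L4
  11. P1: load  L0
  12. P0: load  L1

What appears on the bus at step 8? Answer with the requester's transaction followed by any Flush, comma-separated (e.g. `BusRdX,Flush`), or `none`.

[1] P1: load  L1 | P0:I, P1:S(60), P2:I | bus: BusRd
[2] P0: store L1 := 24 | P0:M(24), P1:I, P2:I | bus: BusRdX
[3] P0: load  L4 | P0:S(60), P1:I, P2:I | bus: BusRd
[4] P0: store L2 := 14 | P0:M(14), P1:I, P2:I | bus: BusRdX
[5] P2: store L3 := 73 | P0:I, P1:I, P2:M(73) | bus: BusRdX
[6] P1: load  L2 | P0:S(14), P1:S(14), P2:I | bus: BusRd,Flush
[7] P1: store L4 := 77 | P0:I, P1:M(77), P2:I | bus: BusRdX
[8] P2: load  L1 | P0:S(24), P1:I, P2:S(24) | bus: BusRd,Flush
[9] P1: store L0 := 93 | P0:I, P1:M(93), P2:I | bus: BusRdX
[10] P2: load  L4 | P0:I, P1:S(77), P2:S(77) | bus: BusRd,Flush
[11] P1: load  L0 | P0:I, P1:M(93), P2:I | bus: none
[12] P0: load  L1 | P0:S(24), P1:I, P2:S(24) | bus: none

bus = BusRd,Flush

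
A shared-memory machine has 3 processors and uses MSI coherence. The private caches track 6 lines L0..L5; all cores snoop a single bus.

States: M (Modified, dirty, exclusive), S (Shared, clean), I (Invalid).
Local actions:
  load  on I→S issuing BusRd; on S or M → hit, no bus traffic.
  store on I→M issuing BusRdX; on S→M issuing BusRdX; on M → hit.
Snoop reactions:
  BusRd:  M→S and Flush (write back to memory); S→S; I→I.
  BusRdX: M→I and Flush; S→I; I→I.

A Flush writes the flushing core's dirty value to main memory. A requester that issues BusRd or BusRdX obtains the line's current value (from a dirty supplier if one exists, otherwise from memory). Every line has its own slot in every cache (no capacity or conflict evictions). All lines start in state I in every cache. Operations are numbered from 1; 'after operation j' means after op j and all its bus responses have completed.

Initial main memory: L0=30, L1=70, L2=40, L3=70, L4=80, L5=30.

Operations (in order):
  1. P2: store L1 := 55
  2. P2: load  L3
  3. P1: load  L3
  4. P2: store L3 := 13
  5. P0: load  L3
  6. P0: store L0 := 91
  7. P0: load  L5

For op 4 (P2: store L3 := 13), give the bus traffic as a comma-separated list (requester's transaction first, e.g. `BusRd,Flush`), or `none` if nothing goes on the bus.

bus = BusRdX

step 1: P2: store L1 := 55  ⟶  IIM  (L1)  txn=BusRdX  M[L1]=70
step 2: P2: load  L3  ⟶  IIS  (L3)  txn=BusRd  M[L3]=70
step 3: P1: load  L3  ⟶  ISS  (L3)  txn=BusRd  M[L3]=70
step 4: P2: store L3 := 13  ⟶  IIM  (L3)  txn=BusRdX  M[L3]=70
step 5: P0: load  L3  ⟶  SIS  (L3)  txn=BusRd+Flush  M[L3]=13
step 6: P0: store L0 := 91  ⟶  MII  (L0)  txn=BusRdX  M[L0]=30
step 7: P0: load  L5  ⟶  SII  (L5)  txn=BusRd  M[L5]=30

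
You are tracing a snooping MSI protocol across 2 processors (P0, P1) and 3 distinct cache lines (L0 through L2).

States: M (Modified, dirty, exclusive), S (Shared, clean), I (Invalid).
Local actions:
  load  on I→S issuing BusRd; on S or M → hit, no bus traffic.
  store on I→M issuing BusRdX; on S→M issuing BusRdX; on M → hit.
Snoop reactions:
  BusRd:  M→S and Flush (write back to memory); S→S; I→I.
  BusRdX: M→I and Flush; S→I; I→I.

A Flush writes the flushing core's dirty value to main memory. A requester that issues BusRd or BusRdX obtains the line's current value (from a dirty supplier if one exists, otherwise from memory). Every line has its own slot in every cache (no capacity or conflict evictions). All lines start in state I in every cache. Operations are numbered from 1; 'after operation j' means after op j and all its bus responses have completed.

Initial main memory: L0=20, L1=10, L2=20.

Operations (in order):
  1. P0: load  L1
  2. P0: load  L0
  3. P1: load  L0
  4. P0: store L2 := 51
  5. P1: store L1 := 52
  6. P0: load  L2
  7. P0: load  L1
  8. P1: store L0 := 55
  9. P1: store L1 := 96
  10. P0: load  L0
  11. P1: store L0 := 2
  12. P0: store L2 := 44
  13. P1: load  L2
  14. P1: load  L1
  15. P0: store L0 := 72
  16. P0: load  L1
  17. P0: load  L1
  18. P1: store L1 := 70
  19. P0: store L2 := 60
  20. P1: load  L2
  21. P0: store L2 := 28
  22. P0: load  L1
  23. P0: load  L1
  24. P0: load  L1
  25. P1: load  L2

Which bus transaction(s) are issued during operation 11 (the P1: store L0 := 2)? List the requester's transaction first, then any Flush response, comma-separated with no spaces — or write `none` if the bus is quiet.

  op1 P0: load  L1 → S/I on L1; bus BusRd; mem=10
  op2 P0: load  L0 → S/I on L0; bus BusRd; mem=20
  op3 P1: load  L0 → S/S on L0; bus BusRd; mem=20
  op4 P0: store L2 := 51 → M/I on L2; bus BusRdX; mem=20
  op5 P1: store L1 := 52 → I/M on L1; bus BusRdX; mem=10
  op6 P0: load  L2 → M/I on L2; bus (none); mem=20
  op7 P0: load  L1 → S/S on L1; bus BusRd Flush; mem=52
  op8 P1: store L0 := 55 → I/M on L0; bus BusRdX; mem=20
  op9 P1: store L1 := 96 → I/M on L1; bus BusRdX; mem=52
  op10 P0: load  L0 → S/S on L0; bus BusRd Flush; mem=55
  op11 P1: store L0 := 2 → I/M on L0; bus BusRdX; mem=55
  op12 P0: store L2 := 44 → M/I on L2; bus (none); mem=20
  op13 P1: load  L2 → S/S on L2; bus BusRd Flush; mem=44
  op14 P1: load  L1 → I/M on L1; bus (none); mem=52
  op15 P0: store L0 := 72 → M/I on L0; bus BusRdX Flush; mem=2
  op16 P0: load  L1 → S/S on L1; bus BusRd Flush; mem=96
  op17 P0: load  L1 → S/S on L1; bus (none); mem=96
  op18 P1: store L1 := 70 → I/M on L1; bus BusRdX; mem=96
  op19 P0: store L2 := 60 → M/I on L2; bus BusRdX; mem=44
  op20 P1: load  L2 → S/S on L2; bus BusRd Flush; mem=60
  op21 P0: store L2 := 28 → M/I on L2; bus BusRdX; mem=60
  op22 P0: load  L1 → S/S on L1; bus BusRd Flush; mem=70
  op23 P0: load  L1 → S/S on L1; bus (none); mem=70
  op24 P0: load  L1 → S/S on L1; bus (none); mem=70
  op25 P1: load  L2 → S/S on L2; bus BusRd Flush; mem=28

bus = BusRdX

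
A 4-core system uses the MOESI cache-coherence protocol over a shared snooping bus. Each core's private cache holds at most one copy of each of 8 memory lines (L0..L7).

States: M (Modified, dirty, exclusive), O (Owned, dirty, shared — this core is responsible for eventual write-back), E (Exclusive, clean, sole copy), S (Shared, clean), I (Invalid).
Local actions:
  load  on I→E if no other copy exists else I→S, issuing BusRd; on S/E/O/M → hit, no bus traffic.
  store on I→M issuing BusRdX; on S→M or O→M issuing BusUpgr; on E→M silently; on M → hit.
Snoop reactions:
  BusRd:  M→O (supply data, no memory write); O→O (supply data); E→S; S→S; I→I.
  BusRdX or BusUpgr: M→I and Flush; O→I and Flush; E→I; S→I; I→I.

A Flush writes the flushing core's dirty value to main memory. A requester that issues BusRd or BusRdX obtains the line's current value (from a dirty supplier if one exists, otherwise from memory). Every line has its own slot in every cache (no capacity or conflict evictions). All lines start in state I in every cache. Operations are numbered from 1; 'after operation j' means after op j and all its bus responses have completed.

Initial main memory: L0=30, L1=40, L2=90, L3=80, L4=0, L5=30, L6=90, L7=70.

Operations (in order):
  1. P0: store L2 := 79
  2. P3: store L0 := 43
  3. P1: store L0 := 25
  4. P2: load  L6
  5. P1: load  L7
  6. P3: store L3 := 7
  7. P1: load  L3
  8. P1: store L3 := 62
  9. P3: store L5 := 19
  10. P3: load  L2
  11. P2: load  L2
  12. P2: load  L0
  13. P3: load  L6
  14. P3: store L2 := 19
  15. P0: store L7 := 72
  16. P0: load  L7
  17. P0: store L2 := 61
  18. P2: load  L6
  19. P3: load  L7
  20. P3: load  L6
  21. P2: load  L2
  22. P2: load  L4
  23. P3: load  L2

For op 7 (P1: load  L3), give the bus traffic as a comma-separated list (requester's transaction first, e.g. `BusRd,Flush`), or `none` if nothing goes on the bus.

1. P0: store L2 := 79  bus=[BusRdX]  L2: P0=M P1=I P2=I P3=I  mem[L2]=90
2. P3: store L0 := 43  bus=[BusRdX]  L0: P0=I P1=I P2=I P3=M  mem[L0]=30
3. P1: store L0 := 25  bus=[BusRdX,Flush]  L0: P0=I P1=M P2=I P3=I  mem[L0]=43
4. P2: load  L6  bus=[BusRd]  L6: P0=I P1=I P2=E P3=I  mem[L6]=90
5. P1: load  L7  bus=[BusRd]  L7: P0=I P1=E P2=I P3=I  mem[L7]=70
6. P3: store L3 := 7  bus=[BusRdX]  L3: P0=I P1=I P2=I P3=M  mem[L3]=80
7. P1: load  L3  bus=[BusRd]  L3: P0=I P1=S P2=I P3=O  mem[L3]=80
8. P1: store L3 := 62  bus=[BusUpgr,Flush]  L3: P0=I P1=M P2=I P3=I  mem[L3]=7
9. P3: store L5 := 19  bus=[BusRdX]  L5: P0=I P1=I P2=I P3=M  mem[L5]=30
10. P3: load  L2  bus=[BusRd]  L2: P0=O P1=I P2=I P3=S  mem[L2]=90
11. P2: load  L2  bus=[BusRd]  L2: P0=O P1=I P2=S P3=S  mem[L2]=90
12. P2: load  L0  bus=[BusRd]  L0: P0=I P1=O P2=S P3=I  mem[L0]=43
13. P3: load  L6  bus=[BusRd]  L6: P0=I P1=I P2=S P3=S  mem[L6]=90
14. P3: store L2 := 19  bus=[BusUpgr,Flush]  L2: P0=I P1=I P2=I P3=M  mem[L2]=79
15. P0: store L7 := 72  bus=[BusRdX]  L7: P0=M P1=I P2=I P3=I  mem[L7]=70
16. P0: load  L7  bus=[-]  L7: P0=M P1=I P2=I P3=I  mem[L7]=70
17. P0: store L2 := 61  bus=[BusRdX,Flush]  L2: P0=M P1=I P2=I P3=I  mem[L2]=19
18. P2: load  L6  bus=[-]  L6: P0=I P1=I P2=S P3=S  mem[L6]=90
19. P3: load  L7  bus=[BusRd]  L7: P0=O P1=I P2=I P3=S  mem[L7]=70
20. P3: load  L6  bus=[-]  L6: P0=I P1=I P2=S P3=S  mem[L6]=90
21. P2: load  L2  bus=[BusRd]  L2: P0=O P1=I P2=S P3=I  mem[L2]=19
22. P2: load  L4  bus=[BusRd]  L4: P0=I P1=I P2=E P3=I  mem[L4]=0
23. P3: load  L2  bus=[BusRd]  L2: P0=O P1=I P2=S P3=S  mem[L2]=19

bus = BusRd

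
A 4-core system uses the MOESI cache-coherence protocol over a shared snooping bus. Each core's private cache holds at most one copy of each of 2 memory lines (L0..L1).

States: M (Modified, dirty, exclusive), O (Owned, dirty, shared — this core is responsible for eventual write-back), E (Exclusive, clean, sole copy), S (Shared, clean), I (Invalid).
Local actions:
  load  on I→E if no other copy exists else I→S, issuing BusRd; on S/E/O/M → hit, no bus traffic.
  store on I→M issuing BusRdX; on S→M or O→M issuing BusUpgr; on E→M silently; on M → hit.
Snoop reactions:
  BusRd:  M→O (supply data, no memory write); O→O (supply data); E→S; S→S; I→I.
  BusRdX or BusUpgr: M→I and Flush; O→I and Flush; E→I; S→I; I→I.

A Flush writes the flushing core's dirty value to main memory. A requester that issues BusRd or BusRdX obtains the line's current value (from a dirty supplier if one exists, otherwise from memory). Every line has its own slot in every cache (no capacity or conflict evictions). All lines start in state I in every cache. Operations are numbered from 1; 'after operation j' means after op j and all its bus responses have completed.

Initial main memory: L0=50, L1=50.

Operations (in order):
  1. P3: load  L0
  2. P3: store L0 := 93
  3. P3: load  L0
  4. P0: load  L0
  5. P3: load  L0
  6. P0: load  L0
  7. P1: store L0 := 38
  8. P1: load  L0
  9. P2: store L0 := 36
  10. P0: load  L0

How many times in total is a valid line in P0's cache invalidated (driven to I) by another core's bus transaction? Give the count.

invalidations = 1

[1] P3: load  L0 | P0:I, P1:I, P2:I, P3:E(50) | bus: BusRd
[2] P3: store L0 := 93 | P0:I, P1:I, P2:I, P3:M(93) | bus: none
[3] P3: load  L0 | P0:I, P1:I, P2:I, P3:M(93) | bus: none
[4] P0: load  L0 | P0:S(93), P1:I, P2:I, P3:O(93) | bus: BusRd
[5] P3: load  L0 | P0:S(93), P1:I, P2:I, P3:O(93) | bus: none
[6] P0: load  L0 | P0:S(93), P1:I, P2:I, P3:O(93) | bus: none
[7] P1: store L0 := 38 | P0:I, P1:M(38), P2:I, P3:I | bus: BusRdX,Flush
[8] P1: load  L0 | P0:I, P1:M(38), P2:I, P3:I | bus: none
[9] P2: store L0 := 36 | P0:I, P1:I, P2:M(36), P3:I | bus: BusRdX,Flush
[10] P0: load  L0 | P0:S(36), P1:I, P2:O(36), P3:I | bus: BusRd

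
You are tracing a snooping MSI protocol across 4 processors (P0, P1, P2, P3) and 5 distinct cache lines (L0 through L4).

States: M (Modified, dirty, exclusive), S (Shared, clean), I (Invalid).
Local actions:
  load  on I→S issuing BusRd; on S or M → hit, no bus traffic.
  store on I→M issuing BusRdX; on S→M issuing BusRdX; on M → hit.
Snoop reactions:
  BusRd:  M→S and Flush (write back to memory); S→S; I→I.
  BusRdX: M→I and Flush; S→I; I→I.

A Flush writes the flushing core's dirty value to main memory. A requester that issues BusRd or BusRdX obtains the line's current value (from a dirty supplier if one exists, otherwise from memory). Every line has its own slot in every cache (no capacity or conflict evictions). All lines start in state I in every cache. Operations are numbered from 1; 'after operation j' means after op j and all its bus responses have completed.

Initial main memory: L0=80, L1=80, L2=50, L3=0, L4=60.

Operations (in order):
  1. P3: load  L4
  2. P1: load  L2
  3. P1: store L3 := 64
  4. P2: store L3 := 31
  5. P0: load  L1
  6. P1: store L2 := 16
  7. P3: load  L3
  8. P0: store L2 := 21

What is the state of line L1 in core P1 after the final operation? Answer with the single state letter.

step 1: P3: load  L4  ⟶  IIIS  (L4)  txn=BusRd  M[L4]=60
step 2: P1: load  L2  ⟶  ISII  (L2)  txn=BusRd  M[L2]=50
step 3: P1: store L3 := 64  ⟶  IMII  (L3)  txn=BusRdX  M[L3]=0
step 4: P2: store L3 := 31  ⟶  IIMI  (L3)  txn=BusRdX+Flush  M[L3]=64
step 5: P0: load  L1  ⟶  SIII  (L1)  txn=BusRd  M[L1]=80
step 6: P1: store L2 := 16  ⟶  IMII  (L2)  txn=BusRdX  M[L2]=50
step 7: P3: load  L3  ⟶  IISS  (L3)  txn=BusRd+Flush  M[L3]=31
step 8: P0: store L2 := 21  ⟶  MIII  (L2)  txn=BusRdX+Flush  M[L2]=16

state = I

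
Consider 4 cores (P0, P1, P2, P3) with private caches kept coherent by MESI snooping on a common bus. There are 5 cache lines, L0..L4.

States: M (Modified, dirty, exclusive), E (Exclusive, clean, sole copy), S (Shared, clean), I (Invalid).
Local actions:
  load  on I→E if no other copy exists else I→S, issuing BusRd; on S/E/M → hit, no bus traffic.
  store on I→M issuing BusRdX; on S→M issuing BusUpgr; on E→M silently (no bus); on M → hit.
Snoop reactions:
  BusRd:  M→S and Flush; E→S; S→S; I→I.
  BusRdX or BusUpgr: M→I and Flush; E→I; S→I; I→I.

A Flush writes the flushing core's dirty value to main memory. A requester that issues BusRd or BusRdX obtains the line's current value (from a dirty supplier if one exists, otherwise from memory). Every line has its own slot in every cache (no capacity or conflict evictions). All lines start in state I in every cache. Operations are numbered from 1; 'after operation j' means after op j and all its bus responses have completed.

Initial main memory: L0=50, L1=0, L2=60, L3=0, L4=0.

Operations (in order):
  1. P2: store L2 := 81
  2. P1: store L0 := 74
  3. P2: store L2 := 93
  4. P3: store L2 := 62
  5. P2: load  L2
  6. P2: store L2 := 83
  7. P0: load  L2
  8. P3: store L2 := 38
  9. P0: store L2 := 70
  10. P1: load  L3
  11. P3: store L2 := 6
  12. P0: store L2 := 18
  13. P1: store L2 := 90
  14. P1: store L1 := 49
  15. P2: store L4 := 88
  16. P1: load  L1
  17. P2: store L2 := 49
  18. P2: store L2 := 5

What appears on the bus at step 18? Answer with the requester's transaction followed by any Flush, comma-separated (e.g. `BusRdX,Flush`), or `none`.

1. P2: store L2 := 81  bus=[BusRdX]  L2: P0=I P1=I P2=M P3=I  mem[L2]=60
2. P1: store L0 := 74  bus=[BusRdX]  L0: P0=I P1=M P2=I P3=I  mem[L0]=50
3. P2: store L2 := 93  bus=[-]  L2: P0=I P1=I P2=M P3=I  mem[L2]=60
4. P3: store L2 := 62  bus=[BusRdX,Flush]  L2: P0=I P1=I P2=I P3=M  mem[L2]=93
5. P2: load  L2  bus=[BusRd,Flush]  L2: P0=I P1=I P2=S P3=S  mem[L2]=62
6. P2: store L2 := 83  bus=[BusUpgr]  L2: P0=I P1=I P2=M P3=I  mem[L2]=62
7. P0: load  L2  bus=[BusRd,Flush]  L2: P0=S P1=I P2=S P3=I  mem[L2]=83
8. P3: store L2 := 38  bus=[BusRdX]  L2: P0=I P1=I P2=I P3=M  mem[L2]=83
9. P0: store L2 := 70  bus=[BusRdX,Flush]  L2: P0=M P1=I P2=I P3=I  mem[L2]=38
10. P1: load  L3  bus=[BusRd]  L3: P0=I P1=E P2=I P3=I  mem[L3]=0
11. P3: store L2 := 6  bus=[BusRdX,Flush]  L2: P0=I P1=I P2=I P3=M  mem[L2]=70
12. P0: store L2 := 18  bus=[BusRdX,Flush]  L2: P0=M P1=I P2=I P3=I  mem[L2]=6
13. P1: store L2 := 90  bus=[BusRdX,Flush]  L2: P0=I P1=M P2=I P3=I  mem[L2]=18
14. P1: store L1 := 49  bus=[BusRdX]  L1: P0=I P1=M P2=I P3=I  mem[L1]=0
15. P2: store L4 := 88  bus=[BusRdX]  L4: P0=I P1=I P2=M P3=I  mem[L4]=0
16. P1: load  L1  bus=[-]  L1: P0=I P1=M P2=I P3=I  mem[L1]=0
17. P2: store L2 := 49  bus=[BusRdX,Flush]  L2: P0=I P1=I P2=M P3=I  mem[L2]=90
18. P2: store L2 := 5  bus=[-]  L2: P0=I P1=I P2=M P3=I  mem[L2]=90

bus = none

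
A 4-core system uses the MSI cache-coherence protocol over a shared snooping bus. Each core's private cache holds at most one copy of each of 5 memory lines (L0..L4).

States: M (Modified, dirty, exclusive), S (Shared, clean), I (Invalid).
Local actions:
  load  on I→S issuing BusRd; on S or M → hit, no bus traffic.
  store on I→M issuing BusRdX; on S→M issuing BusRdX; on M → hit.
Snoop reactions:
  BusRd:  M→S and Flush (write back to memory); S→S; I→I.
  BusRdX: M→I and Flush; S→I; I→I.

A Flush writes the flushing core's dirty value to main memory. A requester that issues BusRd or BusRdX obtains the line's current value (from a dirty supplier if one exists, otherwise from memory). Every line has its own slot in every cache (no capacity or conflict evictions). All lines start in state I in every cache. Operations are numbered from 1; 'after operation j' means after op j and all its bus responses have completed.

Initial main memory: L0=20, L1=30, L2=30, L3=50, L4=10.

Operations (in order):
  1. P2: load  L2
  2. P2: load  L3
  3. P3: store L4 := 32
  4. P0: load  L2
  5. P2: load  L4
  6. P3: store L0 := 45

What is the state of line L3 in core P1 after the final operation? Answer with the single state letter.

[1] P2: load  L2 | P0:I, P1:I, P2:S(30), P3:I | bus: BusRd
[2] P2: load  L3 | P0:I, P1:I, P2:S(50), P3:I | bus: BusRd
[3] P3: store L4 := 32 | P0:I, P1:I, P2:I, P3:M(32) | bus: BusRdX
[4] P0: load  L2 | P0:S(30), P1:I, P2:S(30), P3:I | bus: BusRd
[5] P2: load  L4 | P0:I, P1:I, P2:S(32), P3:S(32) | bus: BusRd,Flush
[6] P3: store L0 := 45 | P0:I, P1:I, P2:I, P3:M(45) | bus: BusRdX

state = I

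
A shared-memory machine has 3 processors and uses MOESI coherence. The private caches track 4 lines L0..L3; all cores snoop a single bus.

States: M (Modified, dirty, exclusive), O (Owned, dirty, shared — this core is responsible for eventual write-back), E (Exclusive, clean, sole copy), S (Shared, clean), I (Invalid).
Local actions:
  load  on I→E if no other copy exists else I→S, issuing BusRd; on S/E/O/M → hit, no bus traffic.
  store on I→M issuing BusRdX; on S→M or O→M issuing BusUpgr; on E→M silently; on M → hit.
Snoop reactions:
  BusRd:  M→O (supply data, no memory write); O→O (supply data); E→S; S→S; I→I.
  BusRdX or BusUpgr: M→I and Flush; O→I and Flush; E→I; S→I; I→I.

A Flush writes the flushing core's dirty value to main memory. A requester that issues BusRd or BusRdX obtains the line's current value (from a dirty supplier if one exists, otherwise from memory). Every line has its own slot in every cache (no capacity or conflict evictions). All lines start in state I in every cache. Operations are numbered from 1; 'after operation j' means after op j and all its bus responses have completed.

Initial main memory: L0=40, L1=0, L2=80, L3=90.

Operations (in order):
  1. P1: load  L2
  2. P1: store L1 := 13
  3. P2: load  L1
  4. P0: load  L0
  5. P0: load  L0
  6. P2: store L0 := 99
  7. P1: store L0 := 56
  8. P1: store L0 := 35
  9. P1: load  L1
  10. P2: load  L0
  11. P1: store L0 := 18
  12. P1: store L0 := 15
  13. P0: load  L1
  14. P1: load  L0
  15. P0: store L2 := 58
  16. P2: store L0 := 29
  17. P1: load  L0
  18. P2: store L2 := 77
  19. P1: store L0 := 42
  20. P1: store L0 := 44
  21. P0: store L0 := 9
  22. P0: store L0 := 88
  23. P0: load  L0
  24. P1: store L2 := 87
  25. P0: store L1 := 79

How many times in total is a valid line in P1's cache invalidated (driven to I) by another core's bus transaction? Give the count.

  op1 P1: load  L2 → I/E/I on L2; bus BusRd; mem=80
  op2 P1: store L1 := 13 → I/M/I on L1; bus BusRdX; mem=0
  op3 P2: load  L1 → I/O/S on L1; bus BusRd; mem=0
  op4 P0: load  L0 → E/I/I on L0; bus BusRd; mem=40
  op5 P0: load  L0 → E/I/I on L0; bus (none); mem=40
  op6 P2: store L0 := 99 → I/I/M on L0; bus BusRdX; mem=40
  op7 P1: store L0 := 56 → I/M/I on L0; bus BusRdX Flush; mem=99
  op8 P1: store L0 := 35 → I/M/I on L0; bus (none); mem=99
  op9 P1: load  L1 → I/O/S on L1; bus (none); mem=0
  op10 P2: load  L0 → I/O/S on L0; bus BusRd; mem=99
  op11 P1: store L0 := 18 → I/M/I on L0; bus BusUpgr; mem=99
  op12 P1: store L0 := 15 → I/M/I on L0; bus (none); mem=99
  op13 P0: load  L1 → S/O/S on L1; bus BusRd; mem=0
  op14 P1: load  L0 → I/M/I on L0; bus (none); mem=99
  op15 P0: store L2 := 58 → M/I/I on L2; bus BusRdX; mem=80
  op16 P2: store L0 := 29 → I/I/M on L0; bus BusRdX Flush; mem=15
  op17 P1: load  L0 → I/S/O on L0; bus BusRd; mem=15
  op18 P2: store L2 := 77 → I/I/M on L2; bus BusRdX Flush; mem=58
  op19 P1: store L0 := 42 → I/M/I on L0; bus BusUpgr Flush; mem=29
  op20 P1: store L0 := 44 → I/M/I on L0; bus (none); mem=29
  op21 P0: store L0 := 9 → M/I/I on L0; bus BusRdX Flush; mem=44
  op22 P0: store L0 := 88 → M/I/I on L0; bus (none); mem=44
  op23 P0: load  L0 → M/I/I on L0; bus (none); mem=44
  op24 P1: store L2 := 87 → I/M/I on L2; bus BusRdX Flush; mem=77
  op25 P0: store L1 := 79 → M/I/I on L1; bus BusUpgr Flush; mem=13

invalidations = 4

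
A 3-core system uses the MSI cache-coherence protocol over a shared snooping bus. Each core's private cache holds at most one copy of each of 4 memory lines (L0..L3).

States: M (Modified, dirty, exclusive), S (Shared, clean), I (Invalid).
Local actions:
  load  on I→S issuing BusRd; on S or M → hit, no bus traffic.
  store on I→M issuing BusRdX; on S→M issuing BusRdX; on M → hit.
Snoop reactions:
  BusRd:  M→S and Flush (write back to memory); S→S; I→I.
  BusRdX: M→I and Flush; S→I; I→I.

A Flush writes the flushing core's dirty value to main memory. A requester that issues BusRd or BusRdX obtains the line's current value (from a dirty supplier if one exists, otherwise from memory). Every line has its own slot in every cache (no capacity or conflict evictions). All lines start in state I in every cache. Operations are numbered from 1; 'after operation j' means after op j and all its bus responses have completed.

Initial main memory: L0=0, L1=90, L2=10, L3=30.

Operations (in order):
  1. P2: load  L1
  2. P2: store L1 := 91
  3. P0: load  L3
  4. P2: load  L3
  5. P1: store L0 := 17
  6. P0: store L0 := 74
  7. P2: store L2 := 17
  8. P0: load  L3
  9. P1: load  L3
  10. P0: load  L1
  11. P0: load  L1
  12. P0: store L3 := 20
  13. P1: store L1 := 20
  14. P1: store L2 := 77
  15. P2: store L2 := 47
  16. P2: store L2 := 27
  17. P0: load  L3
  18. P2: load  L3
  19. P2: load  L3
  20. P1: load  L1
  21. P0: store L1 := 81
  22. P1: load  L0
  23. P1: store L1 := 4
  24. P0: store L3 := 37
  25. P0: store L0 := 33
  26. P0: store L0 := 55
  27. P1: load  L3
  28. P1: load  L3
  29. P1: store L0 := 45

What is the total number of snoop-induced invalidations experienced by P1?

invalidations = 5

[1] P2: load  L1 | P0:I, P1:I, P2:S(90) | bus: BusRd
[2] P2: store L1 := 91 | P0:I, P1:I, P2:M(91) | bus: BusRdX
[3] P0: load  L3 | P0:S(30), P1:I, P2:I | bus: BusRd
[4] P2: load  L3 | P0:S(30), P1:I, P2:S(30) | bus: BusRd
[5] P1: store L0 := 17 | P0:I, P1:M(17), P2:I | bus: BusRdX
[6] P0: store L0 := 74 | P0:M(74), P1:I, P2:I | bus: BusRdX,Flush
[7] P2: store L2 := 17 | P0:I, P1:I, P2:M(17) | bus: BusRdX
[8] P0: load  L3 | P0:S(30), P1:I, P2:S(30) | bus: none
[9] P1: load  L3 | P0:S(30), P1:S(30), P2:S(30) | bus: BusRd
[10] P0: load  L1 | P0:S(91), P1:I, P2:S(91) | bus: BusRd,Flush
[11] P0: load  L1 | P0:S(91), P1:I, P2:S(91) | bus: none
[12] P0: store L3 := 20 | P0:M(20), P1:I, P2:I | bus: BusRdX
[13] P1: store L1 := 20 | P0:I, P1:M(20), P2:I | bus: BusRdX
[14] P1: store L2 := 77 | P0:I, P1:M(77), P2:I | bus: BusRdX,Flush
[15] P2: store L2 := 47 | P0:I, P1:I, P2:M(47) | bus: BusRdX,Flush
[16] P2: store L2 := 27 | P0:I, P1:I, P2:M(27) | bus: none
[17] P0: load  L3 | P0:M(20), P1:I, P2:I | bus: none
[18] P2: load  L3 | P0:S(20), P1:I, P2:S(20) | bus: BusRd,Flush
[19] P2: load  L3 | P0:S(20), P1:I, P2:S(20) | bus: none
[20] P1: load  L1 | P0:I, P1:M(20), P2:I | bus: none
[21] P0: store L1 := 81 | P0:M(81), P1:I, P2:I | bus: BusRdX,Flush
[22] P1: load  L0 | P0:S(74), P1:S(74), P2:I | bus: BusRd,Flush
[23] P1: store L1 := 4 | P0:I, P1:M(4), P2:I | bus: BusRdX,Flush
[24] P0: store L3 := 37 | P0:M(37), P1:I, P2:I | bus: BusRdX
[25] P0: store L0 := 33 | P0:M(33), P1:I, P2:I | bus: BusRdX
[26] P0: store L0 := 55 | P0:M(55), P1:I, P2:I | bus: none
[27] P1: load  L3 | P0:S(37), P1:S(37), P2:I | bus: BusRd,Flush
[28] P1: load  L3 | P0:S(37), P1:S(37), P2:I | bus: none
[29] P1: store L0 := 45 | P0:I, P1:M(45), P2:I | bus: BusRdX,Flush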